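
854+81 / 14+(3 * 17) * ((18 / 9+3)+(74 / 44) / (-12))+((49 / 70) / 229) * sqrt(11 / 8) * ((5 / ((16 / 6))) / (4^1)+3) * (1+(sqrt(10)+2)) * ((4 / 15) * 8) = 259 * sqrt(22) * (3+sqrt(10)) / 45800+682305 / 616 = 1107.80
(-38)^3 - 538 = -55410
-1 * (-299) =299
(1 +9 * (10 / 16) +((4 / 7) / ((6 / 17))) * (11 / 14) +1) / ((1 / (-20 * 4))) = -104630 / 147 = -711.77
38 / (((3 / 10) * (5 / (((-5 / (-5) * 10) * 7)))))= 5320 / 3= 1773.33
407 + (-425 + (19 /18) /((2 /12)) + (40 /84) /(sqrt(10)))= -35 /3 + sqrt(10) /21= -11.52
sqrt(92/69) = 2 * sqrt(3)/3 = 1.15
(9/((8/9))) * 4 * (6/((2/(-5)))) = -1215/2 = -607.50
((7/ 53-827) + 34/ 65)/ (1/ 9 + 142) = -25620822/ 4406155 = -5.81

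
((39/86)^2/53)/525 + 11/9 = 754581463/617381100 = 1.22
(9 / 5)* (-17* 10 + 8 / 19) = -28998 / 95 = -305.24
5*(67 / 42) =335 / 42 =7.98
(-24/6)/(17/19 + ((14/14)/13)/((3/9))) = -494/139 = -3.55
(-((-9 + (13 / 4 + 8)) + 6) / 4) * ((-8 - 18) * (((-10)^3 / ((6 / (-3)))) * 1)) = 53625 / 2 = 26812.50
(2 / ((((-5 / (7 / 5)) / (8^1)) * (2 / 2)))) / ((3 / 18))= -672 / 25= -26.88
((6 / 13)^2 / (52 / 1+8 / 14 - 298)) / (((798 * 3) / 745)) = -745 / 2758249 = -0.00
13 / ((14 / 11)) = 10.21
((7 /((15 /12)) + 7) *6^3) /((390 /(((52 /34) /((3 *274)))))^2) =42 /678030125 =0.00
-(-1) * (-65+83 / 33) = -2062 / 33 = -62.48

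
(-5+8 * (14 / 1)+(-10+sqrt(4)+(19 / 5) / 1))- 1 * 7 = 479 / 5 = 95.80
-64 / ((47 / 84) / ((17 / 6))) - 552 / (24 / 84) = -106036 / 47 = -2256.09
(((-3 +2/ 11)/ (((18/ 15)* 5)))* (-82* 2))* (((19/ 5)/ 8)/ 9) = 24149/ 5940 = 4.07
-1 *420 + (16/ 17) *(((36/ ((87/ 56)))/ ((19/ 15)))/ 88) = -43255380/ 103037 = -419.80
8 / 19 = 0.42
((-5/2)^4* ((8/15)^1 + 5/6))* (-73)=-374125/96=-3897.14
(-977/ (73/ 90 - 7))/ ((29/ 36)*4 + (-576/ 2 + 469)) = 395685/ 461753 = 0.86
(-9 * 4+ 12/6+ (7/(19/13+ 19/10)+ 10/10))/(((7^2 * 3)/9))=-40533/21413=-1.89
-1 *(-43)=43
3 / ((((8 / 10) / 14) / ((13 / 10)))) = 273 / 4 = 68.25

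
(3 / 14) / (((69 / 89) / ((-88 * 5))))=-19580 / 161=-121.61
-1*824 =-824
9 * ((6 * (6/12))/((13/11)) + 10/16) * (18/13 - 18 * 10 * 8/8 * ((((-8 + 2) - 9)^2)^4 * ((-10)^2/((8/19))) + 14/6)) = -527178832802307189/169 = -3119401377528444.91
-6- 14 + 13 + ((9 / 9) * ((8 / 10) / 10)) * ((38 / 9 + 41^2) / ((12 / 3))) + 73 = 99.70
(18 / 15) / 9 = 2 / 15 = 0.13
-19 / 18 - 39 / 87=-785 / 522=-1.50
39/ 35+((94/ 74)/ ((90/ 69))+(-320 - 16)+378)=68513/ 1554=44.09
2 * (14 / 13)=28 / 13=2.15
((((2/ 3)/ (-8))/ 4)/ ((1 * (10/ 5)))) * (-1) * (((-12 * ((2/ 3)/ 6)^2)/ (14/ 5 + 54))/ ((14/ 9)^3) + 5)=973985/ 18703104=0.05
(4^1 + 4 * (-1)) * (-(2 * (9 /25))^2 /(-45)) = 0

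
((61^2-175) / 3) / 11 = 1182 / 11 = 107.45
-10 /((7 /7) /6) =-60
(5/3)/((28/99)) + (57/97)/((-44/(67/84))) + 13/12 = 356747/51216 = 6.97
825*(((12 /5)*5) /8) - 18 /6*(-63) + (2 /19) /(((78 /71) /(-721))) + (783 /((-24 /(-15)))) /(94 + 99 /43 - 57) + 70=221923957 /154128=1439.87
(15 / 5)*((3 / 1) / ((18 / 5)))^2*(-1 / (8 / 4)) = -25 / 24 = -1.04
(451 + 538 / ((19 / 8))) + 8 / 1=13025 / 19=685.53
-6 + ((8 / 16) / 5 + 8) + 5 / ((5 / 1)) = 3.10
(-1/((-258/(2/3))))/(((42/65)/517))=33605/16254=2.07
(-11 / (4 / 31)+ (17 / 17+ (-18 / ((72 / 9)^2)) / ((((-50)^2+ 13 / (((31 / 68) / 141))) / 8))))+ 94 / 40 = -331113267 / 4042880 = -81.90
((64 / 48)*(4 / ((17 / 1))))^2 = 256 / 2601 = 0.10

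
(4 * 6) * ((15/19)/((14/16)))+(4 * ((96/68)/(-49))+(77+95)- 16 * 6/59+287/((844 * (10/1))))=1512765524511/7881212920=191.95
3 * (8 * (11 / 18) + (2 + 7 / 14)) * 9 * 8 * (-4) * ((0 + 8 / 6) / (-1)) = 8512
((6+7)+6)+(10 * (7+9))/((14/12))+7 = 1142/7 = 163.14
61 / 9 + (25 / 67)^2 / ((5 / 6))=280579 / 40401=6.94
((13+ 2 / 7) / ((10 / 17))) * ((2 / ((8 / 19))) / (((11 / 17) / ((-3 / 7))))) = -1531989 / 21560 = -71.06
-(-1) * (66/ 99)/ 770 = 1/ 1155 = 0.00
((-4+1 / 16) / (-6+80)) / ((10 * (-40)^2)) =-63 / 18944000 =-0.00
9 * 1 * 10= 90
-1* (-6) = 6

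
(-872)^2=760384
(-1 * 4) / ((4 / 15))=-15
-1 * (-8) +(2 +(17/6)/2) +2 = 13.42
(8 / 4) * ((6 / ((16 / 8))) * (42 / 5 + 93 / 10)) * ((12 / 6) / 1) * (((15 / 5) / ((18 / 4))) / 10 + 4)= 21594 / 25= 863.76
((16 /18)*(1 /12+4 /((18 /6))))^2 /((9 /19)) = 21964 /6561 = 3.35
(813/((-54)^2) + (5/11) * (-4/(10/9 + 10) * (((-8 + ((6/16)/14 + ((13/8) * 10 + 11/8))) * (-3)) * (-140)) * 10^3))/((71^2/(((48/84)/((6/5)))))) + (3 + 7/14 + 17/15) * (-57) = -462312676424/1414832265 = -326.76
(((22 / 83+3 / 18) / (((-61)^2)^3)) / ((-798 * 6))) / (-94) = 215 / 11547563208843188016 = 0.00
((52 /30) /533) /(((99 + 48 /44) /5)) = 22 /135423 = 0.00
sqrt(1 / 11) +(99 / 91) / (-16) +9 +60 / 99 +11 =sqrt(11) / 11 +986813 / 48048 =20.84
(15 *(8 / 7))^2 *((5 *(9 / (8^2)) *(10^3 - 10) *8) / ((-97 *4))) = -20047500 / 4753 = -4217.86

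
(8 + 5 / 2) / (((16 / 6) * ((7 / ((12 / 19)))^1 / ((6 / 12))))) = 27 / 152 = 0.18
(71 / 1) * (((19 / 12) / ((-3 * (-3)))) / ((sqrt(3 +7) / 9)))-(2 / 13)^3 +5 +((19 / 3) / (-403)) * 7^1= 998384 / 204321 +1349 * sqrt(10) / 120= 40.44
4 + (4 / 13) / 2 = 54 / 13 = 4.15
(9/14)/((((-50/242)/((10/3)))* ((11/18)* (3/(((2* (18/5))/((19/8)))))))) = -57024/3325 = -17.15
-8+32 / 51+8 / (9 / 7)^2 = -3488 / 1377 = -2.53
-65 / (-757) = 65 / 757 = 0.09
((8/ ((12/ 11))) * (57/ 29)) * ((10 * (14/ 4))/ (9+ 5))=1045/ 29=36.03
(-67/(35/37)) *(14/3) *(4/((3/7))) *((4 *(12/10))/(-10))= 555296/375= 1480.79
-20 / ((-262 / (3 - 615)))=-6120 / 131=-46.72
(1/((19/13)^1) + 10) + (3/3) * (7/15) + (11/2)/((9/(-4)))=8.71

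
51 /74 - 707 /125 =-45943 /9250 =-4.97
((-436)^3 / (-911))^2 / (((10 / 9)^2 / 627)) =4203729296122.63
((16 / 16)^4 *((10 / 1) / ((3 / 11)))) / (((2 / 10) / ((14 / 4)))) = 641.67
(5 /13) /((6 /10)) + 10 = 415 /39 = 10.64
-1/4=-0.25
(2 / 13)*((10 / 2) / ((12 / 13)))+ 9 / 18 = 4 / 3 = 1.33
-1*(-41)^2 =-1681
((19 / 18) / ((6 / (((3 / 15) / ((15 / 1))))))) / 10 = 19 / 81000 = 0.00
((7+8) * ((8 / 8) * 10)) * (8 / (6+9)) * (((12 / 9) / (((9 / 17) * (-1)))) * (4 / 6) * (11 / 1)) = -119680 / 81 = -1477.53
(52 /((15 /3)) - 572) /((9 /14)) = -873.60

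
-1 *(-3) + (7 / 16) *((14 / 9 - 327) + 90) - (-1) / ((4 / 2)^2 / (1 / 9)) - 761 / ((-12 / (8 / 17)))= -19077 / 272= -70.14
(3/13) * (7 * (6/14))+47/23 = 818/299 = 2.74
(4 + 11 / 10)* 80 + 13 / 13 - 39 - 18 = 352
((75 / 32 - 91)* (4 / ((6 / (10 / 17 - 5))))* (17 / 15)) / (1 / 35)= 496475 / 48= 10343.23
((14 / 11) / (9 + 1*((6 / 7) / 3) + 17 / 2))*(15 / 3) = 980 / 2739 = 0.36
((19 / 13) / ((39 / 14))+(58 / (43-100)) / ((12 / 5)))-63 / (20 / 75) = -27297917 / 115596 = -236.15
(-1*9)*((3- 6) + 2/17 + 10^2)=-874.06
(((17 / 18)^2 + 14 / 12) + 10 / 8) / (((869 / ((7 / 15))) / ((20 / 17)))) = 7504 / 3589839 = 0.00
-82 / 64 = -41 / 32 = -1.28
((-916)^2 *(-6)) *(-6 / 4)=7551504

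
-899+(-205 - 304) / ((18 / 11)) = -21781 / 18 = -1210.06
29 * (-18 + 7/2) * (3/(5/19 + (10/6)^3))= -1294299/5020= -257.83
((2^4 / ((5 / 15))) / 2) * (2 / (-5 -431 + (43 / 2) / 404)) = -0.11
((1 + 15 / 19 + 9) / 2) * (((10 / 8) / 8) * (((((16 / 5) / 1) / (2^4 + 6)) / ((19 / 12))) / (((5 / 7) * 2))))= 861 / 15884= 0.05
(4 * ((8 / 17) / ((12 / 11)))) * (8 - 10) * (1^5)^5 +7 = 181 / 51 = 3.55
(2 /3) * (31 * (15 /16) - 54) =-133 /8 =-16.62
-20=-20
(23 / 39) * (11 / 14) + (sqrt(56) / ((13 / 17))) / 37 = 34 * sqrt(14) / 481 + 253 / 546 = 0.73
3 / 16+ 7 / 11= 145 / 176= 0.82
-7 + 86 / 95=-579 / 95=-6.09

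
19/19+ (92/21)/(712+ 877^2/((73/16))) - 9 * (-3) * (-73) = -127813027021/64879710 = -1970.00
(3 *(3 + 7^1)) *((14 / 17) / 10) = 42 / 17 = 2.47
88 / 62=44 / 31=1.42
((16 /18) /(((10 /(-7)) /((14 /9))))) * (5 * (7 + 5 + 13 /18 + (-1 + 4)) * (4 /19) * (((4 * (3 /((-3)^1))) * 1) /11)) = 887488 /152361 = 5.82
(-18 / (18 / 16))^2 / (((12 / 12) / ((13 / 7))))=3328 / 7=475.43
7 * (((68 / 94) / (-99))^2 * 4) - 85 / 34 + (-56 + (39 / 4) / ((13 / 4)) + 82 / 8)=-3918594557 / 86601636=-45.25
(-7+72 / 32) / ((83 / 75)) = -1425 / 332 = -4.29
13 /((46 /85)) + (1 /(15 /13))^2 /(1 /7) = 303043 /10350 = 29.28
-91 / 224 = -13 / 32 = -0.41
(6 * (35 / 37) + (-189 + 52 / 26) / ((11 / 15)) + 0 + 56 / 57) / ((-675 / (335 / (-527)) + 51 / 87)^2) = -0.00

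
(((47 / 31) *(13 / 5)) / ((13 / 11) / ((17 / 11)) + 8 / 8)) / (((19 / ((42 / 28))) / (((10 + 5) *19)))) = 50.26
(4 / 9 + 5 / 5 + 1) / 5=22 / 45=0.49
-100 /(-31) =100 /31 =3.23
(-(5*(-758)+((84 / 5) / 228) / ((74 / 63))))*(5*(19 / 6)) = 26643259 / 444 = 60007.34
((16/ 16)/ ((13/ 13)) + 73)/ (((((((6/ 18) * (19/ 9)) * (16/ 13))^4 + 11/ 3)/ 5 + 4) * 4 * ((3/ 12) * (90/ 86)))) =5366438191998/ 367764895213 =14.59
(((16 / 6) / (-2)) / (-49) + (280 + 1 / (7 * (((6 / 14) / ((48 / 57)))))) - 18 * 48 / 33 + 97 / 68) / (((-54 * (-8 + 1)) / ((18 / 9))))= 533891219 / 394851996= 1.35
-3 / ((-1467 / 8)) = 8 / 489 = 0.02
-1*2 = -2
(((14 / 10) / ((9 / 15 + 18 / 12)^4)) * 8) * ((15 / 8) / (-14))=-5000 / 64827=-0.08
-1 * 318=-318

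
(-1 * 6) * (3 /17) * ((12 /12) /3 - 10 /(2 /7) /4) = 8.91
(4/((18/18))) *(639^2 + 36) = 1633428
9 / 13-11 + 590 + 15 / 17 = 128307 / 221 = 580.57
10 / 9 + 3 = 37 / 9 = 4.11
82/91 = 0.90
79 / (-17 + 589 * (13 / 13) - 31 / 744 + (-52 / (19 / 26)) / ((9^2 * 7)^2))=3860439912 / 27949492703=0.14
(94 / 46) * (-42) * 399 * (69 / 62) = -1181439 / 31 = -38110.94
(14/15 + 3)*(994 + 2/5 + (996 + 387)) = 701333/75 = 9351.11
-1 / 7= -0.14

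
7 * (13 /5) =91 /5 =18.20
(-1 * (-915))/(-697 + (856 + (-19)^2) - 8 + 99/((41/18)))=1.65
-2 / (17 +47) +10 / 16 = 19 / 32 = 0.59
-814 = -814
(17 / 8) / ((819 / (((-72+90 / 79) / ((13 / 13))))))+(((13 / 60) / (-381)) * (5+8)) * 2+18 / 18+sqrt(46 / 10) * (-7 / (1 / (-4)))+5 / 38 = 2913064957 / 3122470260+28 * sqrt(115) / 5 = 60.99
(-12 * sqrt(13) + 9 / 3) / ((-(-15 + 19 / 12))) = 36 / 161- 144 * sqrt(13) / 161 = -3.00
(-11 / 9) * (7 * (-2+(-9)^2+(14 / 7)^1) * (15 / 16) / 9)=-1155 / 16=-72.19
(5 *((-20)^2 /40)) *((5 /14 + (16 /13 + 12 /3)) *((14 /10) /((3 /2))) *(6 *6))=122040 /13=9387.69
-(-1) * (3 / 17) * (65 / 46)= 195 / 782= 0.25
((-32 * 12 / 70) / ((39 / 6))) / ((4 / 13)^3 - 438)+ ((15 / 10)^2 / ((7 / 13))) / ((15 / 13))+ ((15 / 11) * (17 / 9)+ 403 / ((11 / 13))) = 1072405994357 / 2222732820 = 482.47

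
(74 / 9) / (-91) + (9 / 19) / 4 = 1747 / 62244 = 0.03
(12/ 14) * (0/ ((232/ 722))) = 0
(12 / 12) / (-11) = -1 / 11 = -0.09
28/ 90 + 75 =3389/ 45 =75.31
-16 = -16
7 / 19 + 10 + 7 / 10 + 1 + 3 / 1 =2863 / 190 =15.07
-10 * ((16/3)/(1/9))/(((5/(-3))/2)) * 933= 537408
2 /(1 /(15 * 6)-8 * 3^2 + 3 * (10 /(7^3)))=-61740 /2219597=-0.03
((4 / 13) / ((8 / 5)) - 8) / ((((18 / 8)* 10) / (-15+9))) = 406 / 195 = 2.08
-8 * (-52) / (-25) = -416 / 25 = -16.64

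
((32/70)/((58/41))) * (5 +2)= 328/145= 2.26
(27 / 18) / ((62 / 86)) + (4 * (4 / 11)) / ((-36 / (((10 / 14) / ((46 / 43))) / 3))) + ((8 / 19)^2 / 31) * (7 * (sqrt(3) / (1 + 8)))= 448 * sqrt(3) / 100719 + 6141733 / 2964654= 2.08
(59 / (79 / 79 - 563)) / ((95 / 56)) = -0.06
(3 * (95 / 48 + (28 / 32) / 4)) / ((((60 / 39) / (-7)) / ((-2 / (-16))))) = -19201 / 5120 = -3.75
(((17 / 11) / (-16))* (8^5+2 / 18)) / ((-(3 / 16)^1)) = 5013521 / 297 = 16880.54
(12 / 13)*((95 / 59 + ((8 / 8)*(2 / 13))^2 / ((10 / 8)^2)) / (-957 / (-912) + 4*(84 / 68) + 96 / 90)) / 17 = 4433972544 / 354566217395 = 0.01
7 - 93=-86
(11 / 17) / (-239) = -11 / 4063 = -0.00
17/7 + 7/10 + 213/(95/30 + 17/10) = 239637/5110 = 46.90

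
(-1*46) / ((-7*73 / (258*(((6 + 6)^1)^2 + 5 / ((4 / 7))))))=3547.63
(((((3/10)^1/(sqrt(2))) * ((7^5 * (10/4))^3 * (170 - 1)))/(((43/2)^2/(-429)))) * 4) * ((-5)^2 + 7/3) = -352808030958186879075 * sqrt(2)/1849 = -269846350619369750.59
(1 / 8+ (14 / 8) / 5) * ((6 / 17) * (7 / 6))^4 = 45619 / 3340840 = 0.01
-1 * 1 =-1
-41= -41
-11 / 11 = -1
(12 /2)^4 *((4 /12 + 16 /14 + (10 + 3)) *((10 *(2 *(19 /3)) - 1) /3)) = 5501184 /7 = 785883.43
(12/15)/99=4/495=0.01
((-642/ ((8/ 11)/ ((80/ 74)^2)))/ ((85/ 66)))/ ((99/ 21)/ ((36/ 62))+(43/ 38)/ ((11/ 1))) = -40913555760/ 419914739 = -97.43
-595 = -595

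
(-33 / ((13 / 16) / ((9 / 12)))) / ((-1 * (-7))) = -396 / 91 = -4.35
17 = 17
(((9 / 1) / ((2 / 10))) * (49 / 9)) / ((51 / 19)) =4655 / 51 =91.27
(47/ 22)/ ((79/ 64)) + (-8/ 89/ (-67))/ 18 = 80718644/ 46636623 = 1.73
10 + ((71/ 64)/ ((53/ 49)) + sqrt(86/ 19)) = sqrt(1634)/ 19 + 37399/ 3392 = 13.15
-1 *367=-367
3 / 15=1 / 5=0.20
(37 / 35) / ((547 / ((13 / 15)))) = 481 / 287175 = 0.00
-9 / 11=-0.82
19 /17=1.12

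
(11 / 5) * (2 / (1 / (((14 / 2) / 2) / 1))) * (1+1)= 154 / 5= 30.80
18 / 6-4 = -1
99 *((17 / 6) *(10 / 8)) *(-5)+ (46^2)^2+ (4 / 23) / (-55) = 45294113063 / 10120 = 4475702.87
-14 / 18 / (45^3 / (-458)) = 3206 / 820125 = 0.00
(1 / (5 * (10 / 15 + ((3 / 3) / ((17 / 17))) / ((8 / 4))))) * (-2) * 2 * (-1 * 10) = 48 / 7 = 6.86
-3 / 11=-0.27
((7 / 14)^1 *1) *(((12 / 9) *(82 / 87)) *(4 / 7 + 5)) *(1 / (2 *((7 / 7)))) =1066 / 609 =1.75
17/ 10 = 1.70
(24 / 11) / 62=12 / 341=0.04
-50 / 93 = -0.54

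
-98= -98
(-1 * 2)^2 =4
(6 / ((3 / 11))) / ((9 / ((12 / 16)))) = 11 / 6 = 1.83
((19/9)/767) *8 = 152/6903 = 0.02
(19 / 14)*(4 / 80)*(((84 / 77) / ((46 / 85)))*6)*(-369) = -1072683 / 3542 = -302.85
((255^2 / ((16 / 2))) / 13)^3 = 274941996890625 / 1124864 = 244422434.08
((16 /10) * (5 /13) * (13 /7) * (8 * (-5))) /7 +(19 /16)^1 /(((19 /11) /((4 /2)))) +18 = 5035 /392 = 12.84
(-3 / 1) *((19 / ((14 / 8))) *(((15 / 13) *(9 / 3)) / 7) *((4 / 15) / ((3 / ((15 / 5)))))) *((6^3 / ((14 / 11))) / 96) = -33858 / 4459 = -7.59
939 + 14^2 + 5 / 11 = 1135.45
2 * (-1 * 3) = -6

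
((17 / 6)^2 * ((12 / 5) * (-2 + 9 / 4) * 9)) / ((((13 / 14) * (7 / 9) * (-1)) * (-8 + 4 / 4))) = 7803 / 910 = 8.57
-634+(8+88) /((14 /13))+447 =-685 /7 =-97.86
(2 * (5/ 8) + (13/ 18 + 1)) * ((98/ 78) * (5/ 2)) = 26215/ 2808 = 9.34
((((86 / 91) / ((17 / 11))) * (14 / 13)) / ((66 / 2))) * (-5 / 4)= -215 / 8619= -0.02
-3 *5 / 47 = -15 / 47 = -0.32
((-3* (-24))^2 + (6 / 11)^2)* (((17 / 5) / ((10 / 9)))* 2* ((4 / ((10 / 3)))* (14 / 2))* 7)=1128688344 / 605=1865600.57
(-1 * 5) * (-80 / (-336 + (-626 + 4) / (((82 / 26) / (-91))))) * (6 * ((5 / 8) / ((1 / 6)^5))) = 9564480 / 14441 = 662.31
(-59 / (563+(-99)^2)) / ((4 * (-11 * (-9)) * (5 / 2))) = -59 / 10260360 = -0.00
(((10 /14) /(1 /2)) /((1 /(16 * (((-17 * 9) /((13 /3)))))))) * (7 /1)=-73440 /13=-5649.23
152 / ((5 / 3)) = 91.20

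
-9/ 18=-1/ 2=-0.50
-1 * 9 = -9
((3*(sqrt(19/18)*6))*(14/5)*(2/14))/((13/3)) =18*sqrt(38)/65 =1.71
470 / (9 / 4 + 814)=376 / 653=0.58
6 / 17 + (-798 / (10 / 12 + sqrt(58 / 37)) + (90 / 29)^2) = -372.68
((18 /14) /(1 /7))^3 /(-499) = -729 /499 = -1.46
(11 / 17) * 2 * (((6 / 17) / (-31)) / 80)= -33 / 179180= -0.00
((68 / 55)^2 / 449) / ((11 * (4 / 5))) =1156 / 2988095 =0.00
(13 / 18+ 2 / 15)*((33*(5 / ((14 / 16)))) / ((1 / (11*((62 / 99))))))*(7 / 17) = 210056 / 459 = 457.64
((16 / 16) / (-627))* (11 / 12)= -1 / 684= -0.00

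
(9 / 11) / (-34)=-9 / 374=-0.02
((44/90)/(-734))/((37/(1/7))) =-11/4277385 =-0.00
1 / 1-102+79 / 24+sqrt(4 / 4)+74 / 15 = -3671 / 40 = -91.78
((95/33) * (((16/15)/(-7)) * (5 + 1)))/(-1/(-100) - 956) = 60800/22083369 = 0.00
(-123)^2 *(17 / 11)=257193 / 11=23381.18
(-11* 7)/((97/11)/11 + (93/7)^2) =-456533/1051282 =-0.43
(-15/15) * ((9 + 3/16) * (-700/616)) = 3675/352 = 10.44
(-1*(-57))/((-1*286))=-57/286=-0.20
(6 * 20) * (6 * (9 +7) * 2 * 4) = 92160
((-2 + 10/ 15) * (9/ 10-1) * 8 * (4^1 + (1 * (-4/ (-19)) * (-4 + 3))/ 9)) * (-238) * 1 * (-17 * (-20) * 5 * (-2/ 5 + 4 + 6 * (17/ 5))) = -7043276800/ 171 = -41188753.22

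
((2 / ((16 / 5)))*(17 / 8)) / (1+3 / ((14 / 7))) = 17 / 32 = 0.53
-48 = -48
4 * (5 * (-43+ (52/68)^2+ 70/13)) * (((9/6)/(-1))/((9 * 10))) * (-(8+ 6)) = -1947736/11271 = -172.81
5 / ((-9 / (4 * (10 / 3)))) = -200 / 27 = -7.41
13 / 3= 4.33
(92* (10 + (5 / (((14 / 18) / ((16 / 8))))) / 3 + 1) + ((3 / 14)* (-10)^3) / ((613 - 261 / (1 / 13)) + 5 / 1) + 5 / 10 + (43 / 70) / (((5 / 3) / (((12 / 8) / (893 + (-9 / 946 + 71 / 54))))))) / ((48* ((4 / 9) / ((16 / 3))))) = 416162029348699 / 1183233522800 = 351.72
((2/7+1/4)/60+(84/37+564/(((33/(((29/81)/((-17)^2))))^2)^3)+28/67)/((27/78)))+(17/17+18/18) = 1730229775773778821982517115011792704943053/177009515450949986302954050615400115296176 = 9.77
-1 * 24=-24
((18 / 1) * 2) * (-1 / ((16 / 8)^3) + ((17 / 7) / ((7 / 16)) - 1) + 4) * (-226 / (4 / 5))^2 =9489601575 / 392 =24208167.28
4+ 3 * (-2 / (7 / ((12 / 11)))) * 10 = -412 / 77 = -5.35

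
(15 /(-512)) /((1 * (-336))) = 5 /57344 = 0.00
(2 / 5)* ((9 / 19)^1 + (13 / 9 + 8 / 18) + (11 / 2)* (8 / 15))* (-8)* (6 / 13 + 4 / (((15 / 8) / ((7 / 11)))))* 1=-282692096 / 9169875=-30.83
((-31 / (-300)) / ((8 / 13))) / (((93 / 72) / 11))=143 / 100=1.43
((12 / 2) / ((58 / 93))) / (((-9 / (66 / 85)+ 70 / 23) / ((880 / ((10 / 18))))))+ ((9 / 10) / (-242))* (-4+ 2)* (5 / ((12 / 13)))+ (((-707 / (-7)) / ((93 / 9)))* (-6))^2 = 193262732272407 / 116676355400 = 1656.40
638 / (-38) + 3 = -262 / 19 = -13.79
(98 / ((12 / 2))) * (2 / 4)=49 / 6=8.17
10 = 10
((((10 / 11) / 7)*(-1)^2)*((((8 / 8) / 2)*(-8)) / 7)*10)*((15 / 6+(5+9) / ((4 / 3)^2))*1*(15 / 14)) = -31125 / 3773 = -8.25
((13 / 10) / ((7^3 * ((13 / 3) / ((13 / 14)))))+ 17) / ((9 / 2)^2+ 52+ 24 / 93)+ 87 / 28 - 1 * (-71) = 32096828371 / 431747820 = 74.34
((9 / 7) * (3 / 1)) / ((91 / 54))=1458 / 637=2.29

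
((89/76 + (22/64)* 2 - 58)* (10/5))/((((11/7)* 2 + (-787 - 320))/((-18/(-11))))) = 1075221/6459772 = 0.17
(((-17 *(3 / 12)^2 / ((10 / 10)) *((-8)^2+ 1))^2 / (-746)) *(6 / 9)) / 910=-18785 / 4010496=-0.00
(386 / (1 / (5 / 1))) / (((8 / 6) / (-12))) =-17370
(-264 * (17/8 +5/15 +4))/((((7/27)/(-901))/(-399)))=-2364219495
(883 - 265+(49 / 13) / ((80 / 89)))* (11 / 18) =7117891 / 18720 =380.23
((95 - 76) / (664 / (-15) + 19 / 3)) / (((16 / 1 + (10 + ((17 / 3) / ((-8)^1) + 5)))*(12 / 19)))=-10830 / 413663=-0.03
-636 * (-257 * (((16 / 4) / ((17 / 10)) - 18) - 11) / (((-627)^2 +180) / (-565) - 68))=41834722140 / 7339393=5700.02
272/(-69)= -272/69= -3.94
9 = 9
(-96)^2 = 9216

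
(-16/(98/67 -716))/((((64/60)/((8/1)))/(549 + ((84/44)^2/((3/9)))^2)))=112.28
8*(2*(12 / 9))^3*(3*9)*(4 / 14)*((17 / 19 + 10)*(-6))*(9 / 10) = -45785088 / 665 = -68849.76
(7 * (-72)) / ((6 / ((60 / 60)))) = -84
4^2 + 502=518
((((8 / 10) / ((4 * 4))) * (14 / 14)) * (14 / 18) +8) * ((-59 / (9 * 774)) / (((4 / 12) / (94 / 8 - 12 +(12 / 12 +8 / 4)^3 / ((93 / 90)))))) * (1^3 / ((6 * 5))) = -273961957 / 1554811200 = -0.18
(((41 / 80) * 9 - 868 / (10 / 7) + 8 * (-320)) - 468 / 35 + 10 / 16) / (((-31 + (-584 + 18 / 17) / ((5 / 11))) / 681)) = 6862888049 / 4168080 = 1646.53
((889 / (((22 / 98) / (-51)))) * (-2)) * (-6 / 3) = -8886444 / 11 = -807858.55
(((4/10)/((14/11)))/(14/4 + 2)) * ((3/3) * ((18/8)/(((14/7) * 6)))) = 0.01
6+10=16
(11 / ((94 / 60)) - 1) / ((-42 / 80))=-11320 / 987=-11.47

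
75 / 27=25 / 9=2.78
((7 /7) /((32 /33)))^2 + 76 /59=2.35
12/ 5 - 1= 1.40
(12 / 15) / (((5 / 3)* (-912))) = -1 / 1900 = -0.00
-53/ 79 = -0.67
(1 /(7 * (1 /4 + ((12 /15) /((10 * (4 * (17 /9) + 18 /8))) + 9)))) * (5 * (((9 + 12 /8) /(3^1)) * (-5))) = -441250 /326813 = -1.35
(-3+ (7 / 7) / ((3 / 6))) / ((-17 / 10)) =10 / 17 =0.59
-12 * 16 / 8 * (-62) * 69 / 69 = 1488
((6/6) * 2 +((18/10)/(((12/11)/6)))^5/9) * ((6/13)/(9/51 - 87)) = -17966545387/319800000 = -56.18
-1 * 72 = -72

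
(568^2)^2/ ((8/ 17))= 221183271424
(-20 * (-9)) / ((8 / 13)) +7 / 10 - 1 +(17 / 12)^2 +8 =217589 / 720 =302.21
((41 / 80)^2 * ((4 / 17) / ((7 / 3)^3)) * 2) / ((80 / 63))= 408483 / 53312000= 0.01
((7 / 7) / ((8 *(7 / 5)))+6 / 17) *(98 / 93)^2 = 144403 / 294066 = 0.49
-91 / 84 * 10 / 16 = -0.68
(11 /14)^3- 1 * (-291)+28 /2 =838251 /2744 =305.49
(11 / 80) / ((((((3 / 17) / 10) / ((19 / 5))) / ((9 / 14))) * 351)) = 3553 / 65520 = 0.05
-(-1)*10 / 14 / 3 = 5 / 21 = 0.24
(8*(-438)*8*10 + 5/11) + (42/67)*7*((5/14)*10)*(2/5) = -206590885/737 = -280313.28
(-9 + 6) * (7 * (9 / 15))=-63 / 5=-12.60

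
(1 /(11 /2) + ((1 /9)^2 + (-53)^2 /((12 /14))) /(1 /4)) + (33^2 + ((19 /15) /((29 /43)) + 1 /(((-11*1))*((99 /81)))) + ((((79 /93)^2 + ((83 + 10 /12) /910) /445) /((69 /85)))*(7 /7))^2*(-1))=465576628653608457780291513019 /32789601088568263278939600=14198.91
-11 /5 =-2.20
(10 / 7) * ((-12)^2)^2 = 207360 / 7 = 29622.86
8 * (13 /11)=9.45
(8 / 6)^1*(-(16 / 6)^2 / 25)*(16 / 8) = -512 / 675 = -0.76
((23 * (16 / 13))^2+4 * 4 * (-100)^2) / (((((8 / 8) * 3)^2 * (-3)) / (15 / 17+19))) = -54350848 / 459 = -118411.43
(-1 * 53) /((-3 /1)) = 53 /3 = 17.67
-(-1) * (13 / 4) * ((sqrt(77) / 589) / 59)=13 * sqrt(77) / 139004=0.00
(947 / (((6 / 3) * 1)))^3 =849278123 / 8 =106159765.38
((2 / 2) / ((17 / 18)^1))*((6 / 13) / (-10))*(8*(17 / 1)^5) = -555093.42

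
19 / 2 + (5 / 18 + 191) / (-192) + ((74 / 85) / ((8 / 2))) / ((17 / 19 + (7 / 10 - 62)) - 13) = 2321890981 / 273138048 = 8.50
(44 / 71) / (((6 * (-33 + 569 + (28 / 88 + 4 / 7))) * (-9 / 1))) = -3388 / 158499477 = -0.00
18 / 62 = 9 / 31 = 0.29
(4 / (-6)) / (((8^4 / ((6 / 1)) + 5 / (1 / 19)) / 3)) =-6 / 2333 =-0.00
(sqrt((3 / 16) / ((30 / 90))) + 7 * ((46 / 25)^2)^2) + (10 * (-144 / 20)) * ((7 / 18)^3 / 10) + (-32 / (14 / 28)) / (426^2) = 51398810796653 / 638001562500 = 80.56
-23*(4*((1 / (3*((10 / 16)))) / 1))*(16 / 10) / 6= -2944 / 225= -13.08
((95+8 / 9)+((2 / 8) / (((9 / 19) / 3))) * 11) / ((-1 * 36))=-4079 / 1296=-3.15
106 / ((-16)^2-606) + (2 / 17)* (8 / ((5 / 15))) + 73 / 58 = 652117 / 172550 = 3.78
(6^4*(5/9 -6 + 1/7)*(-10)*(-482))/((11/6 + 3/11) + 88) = -15300299520/41629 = -367539.44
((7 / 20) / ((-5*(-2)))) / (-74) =-7 / 14800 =-0.00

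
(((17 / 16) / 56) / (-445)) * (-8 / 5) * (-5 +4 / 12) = -17 / 53400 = -0.00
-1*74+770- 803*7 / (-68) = 52949 / 68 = 778.66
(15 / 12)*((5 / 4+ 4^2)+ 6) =465 / 16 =29.06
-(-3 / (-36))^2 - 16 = -2305 / 144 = -16.01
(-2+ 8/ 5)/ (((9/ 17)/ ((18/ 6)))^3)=-9826/ 135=-72.79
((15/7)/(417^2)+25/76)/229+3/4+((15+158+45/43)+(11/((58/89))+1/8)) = 3377910478513925/17611421811816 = 191.80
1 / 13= 0.08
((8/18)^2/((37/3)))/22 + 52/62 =285962/340659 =0.84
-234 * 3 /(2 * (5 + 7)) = -29.25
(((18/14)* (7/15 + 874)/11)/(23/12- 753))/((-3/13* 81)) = 0.01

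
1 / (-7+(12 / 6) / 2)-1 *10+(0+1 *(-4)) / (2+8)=-317 / 30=-10.57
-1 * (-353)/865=353/865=0.41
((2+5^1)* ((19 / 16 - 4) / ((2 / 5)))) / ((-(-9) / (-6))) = 525 / 16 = 32.81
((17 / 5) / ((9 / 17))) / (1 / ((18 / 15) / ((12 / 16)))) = 2312 / 225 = 10.28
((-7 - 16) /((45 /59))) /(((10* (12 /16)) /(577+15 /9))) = -2326.67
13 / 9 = 1.44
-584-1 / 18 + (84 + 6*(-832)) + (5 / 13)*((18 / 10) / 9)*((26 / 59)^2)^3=-4169840586418801 / 759249605538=-5492.05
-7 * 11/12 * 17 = -1309/12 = -109.08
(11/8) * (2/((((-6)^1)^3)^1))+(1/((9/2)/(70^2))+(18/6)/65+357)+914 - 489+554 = 136183637/56160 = 2424.92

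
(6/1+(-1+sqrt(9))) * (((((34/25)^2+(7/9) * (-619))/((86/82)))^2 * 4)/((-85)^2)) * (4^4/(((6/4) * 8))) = 25054845616633284608/1268063701171875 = 19758.35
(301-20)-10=271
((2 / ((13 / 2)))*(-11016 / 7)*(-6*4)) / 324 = 35.87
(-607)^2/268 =1374.81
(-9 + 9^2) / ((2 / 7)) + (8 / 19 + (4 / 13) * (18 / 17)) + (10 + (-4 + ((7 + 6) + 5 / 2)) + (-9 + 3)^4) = 13186933 / 8398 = 1570.25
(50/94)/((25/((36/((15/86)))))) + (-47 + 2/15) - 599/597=-1219964/28059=-43.48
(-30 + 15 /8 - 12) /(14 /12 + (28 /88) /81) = -286011 /8344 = -34.28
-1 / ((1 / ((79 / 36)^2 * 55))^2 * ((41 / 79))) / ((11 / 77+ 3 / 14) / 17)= -221532675446005 / 34432128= -6433894.40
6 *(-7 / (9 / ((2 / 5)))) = -28 / 15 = -1.87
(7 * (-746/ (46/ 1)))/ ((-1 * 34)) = 2611/ 782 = 3.34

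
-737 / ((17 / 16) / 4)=-47168 / 17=-2774.59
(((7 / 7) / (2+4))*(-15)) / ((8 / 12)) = -15 / 4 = -3.75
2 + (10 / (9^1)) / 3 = 64 / 27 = 2.37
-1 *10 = -10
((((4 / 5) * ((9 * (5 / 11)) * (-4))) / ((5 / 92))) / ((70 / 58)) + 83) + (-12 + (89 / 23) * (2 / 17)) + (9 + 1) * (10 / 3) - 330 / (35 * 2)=-32098138 / 322575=-99.51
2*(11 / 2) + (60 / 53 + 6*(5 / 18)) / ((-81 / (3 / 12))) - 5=308651 / 51516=5.99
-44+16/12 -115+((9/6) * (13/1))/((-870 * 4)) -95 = -1758599/6960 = -252.67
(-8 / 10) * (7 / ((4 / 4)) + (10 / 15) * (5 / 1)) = -124 / 15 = -8.27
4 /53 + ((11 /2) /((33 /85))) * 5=22549 /318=70.91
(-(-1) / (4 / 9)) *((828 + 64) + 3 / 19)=152559 / 76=2007.36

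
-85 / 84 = -1.01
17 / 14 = 1.21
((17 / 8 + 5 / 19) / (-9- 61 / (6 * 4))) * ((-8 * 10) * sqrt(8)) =174240 * sqrt(2) / 5263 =46.82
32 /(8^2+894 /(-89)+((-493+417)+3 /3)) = -2848 /1873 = -1.52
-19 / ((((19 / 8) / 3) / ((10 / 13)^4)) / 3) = -720000 / 28561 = -25.21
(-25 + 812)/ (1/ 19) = 14953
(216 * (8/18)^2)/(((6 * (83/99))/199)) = 140096/83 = 1687.90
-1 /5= -0.20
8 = 8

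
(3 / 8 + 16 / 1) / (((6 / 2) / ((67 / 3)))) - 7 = 8273 / 72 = 114.90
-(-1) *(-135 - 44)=-179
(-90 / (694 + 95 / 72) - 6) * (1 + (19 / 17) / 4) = -13348323 / 1702142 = -7.84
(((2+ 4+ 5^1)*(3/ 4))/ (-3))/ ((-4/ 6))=4.12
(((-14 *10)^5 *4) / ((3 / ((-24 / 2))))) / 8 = 107564800000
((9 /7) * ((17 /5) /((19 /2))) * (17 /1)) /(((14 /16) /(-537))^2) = 96006114432 /32585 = 2946328.51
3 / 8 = 0.38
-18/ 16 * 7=-63/ 8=-7.88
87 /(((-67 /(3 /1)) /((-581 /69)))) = 50547 /1541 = 32.80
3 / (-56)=-3 / 56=-0.05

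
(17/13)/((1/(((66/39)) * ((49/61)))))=18326/10309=1.78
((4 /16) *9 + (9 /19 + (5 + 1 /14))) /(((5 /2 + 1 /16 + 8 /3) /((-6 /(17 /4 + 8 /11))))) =-4379232 /2436959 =-1.80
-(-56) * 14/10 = 392/5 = 78.40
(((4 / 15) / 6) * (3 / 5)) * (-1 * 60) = -8 / 5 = -1.60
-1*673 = -673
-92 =-92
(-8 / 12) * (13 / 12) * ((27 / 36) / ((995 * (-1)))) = 13 / 23880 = 0.00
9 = 9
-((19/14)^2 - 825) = 161339/196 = 823.16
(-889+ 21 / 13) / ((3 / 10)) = -115360 / 39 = -2957.95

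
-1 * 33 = -33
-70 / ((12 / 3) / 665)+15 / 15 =-23273 / 2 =-11636.50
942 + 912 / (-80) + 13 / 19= 931.28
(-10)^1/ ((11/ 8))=-80/ 11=-7.27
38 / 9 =4.22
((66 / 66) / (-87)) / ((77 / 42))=-2 / 319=-0.01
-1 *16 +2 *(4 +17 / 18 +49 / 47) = -1703 / 423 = -4.03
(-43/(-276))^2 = 0.02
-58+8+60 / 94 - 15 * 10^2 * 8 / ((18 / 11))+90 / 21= -7378.41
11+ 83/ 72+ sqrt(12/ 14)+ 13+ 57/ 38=sqrt(42)/ 7+ 1919/ 72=27.58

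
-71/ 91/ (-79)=71/ 7189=0.01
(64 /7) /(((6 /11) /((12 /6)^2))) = 1408 /21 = 67.05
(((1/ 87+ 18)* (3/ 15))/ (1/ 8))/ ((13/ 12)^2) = 24.56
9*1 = 9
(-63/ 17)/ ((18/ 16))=-56/ 17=-3.29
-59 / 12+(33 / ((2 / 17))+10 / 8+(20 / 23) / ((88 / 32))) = 420713 / 1518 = 277.15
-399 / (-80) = 399 / 80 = 4.99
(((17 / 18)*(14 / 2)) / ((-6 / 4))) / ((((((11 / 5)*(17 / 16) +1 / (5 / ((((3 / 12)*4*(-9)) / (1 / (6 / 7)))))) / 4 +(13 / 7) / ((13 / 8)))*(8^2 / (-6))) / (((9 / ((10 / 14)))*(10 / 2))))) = 11662 / 601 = 19.40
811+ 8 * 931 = 8259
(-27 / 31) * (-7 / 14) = 27 / 62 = 0.44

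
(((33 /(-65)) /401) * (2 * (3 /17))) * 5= -198 /88621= -0.00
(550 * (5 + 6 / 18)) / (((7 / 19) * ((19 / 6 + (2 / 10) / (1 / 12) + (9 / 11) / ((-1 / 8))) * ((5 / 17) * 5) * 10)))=-3872 / 7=-553.14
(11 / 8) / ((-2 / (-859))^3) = 6972237569 / 64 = 108941212.02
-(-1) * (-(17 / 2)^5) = -1419857 / 32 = -44370.53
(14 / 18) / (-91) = -1 / 117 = -0.01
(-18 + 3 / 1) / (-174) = 0.09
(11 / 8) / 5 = 11 / 40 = 0.28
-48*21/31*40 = -40320/31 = -1300.65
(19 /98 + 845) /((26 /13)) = 82829 /196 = 422.60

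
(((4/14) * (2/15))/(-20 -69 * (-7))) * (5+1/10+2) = 142/243075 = 0.00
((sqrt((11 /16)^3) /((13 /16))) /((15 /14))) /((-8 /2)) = -77 *sqrt(11) /1560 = -0.16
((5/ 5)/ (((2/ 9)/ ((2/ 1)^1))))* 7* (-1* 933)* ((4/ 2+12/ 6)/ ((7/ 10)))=-335880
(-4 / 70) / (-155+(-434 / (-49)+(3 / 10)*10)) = 1 / 2505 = 0.00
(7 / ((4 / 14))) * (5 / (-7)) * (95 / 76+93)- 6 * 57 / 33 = -146057 / 88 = -1659.74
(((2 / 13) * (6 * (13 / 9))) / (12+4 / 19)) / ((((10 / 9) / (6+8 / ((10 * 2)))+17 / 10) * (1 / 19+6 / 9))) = 0.08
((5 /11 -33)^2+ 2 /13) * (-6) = -9998244 /1573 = -6356.16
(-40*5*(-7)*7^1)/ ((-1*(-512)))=1225/ 64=19.14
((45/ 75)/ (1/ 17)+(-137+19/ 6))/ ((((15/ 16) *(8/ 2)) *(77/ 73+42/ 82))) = -21.04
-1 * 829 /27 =-829 /27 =-30.70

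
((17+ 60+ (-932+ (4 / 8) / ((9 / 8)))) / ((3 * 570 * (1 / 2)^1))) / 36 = -7691 / 277020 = -0.03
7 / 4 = 1.75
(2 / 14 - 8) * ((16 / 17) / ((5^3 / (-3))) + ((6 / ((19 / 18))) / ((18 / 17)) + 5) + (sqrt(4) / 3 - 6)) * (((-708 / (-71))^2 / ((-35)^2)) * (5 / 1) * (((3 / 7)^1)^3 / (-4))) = 7532338861476 / 23945145088375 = 0.31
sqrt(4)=2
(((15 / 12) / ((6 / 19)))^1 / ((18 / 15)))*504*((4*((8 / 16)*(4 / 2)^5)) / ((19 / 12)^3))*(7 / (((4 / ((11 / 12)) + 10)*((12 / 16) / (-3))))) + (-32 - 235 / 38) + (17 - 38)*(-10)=-2970654371 / 57038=-52082.02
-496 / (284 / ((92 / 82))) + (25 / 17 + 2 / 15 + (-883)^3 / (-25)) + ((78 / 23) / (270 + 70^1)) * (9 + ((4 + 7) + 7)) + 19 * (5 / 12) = 3134448859055883 / 113820100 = 27538623.31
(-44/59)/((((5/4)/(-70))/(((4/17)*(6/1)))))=58.96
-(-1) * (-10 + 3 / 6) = -19 / 2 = -9.50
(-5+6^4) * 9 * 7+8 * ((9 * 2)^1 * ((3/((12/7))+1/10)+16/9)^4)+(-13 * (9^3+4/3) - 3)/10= 767818649281/7290000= 105324.92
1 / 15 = 0.07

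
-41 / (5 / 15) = -123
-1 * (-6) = 6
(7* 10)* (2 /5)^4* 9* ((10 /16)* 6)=1512 /25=60.48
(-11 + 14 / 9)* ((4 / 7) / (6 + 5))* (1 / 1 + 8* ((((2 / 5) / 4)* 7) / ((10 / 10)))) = -68 / 21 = -3.24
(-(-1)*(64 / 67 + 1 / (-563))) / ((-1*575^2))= -7193 / 2494301125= -0.00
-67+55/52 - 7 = -3793/52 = -72.94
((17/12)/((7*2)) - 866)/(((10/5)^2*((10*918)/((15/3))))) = -145471/1233792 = -0.12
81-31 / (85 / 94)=3971 / 85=46.72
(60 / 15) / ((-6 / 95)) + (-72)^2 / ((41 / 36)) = 552082 / 123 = 4488.47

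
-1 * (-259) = 259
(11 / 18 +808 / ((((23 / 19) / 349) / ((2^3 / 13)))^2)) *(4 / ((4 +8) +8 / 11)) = 450209434012657 / 56322630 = 7993402.19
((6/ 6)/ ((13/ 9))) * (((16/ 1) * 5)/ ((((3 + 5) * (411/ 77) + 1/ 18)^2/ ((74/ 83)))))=102350666880/ 3789303544559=0.03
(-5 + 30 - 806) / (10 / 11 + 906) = -8591 / 9976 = -0.86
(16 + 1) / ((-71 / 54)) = -918 / 71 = -12.93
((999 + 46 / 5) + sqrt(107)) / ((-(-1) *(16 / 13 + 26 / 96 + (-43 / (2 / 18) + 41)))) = -3145584 / 1074835-624 *sqrt(107) / 214967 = -2.96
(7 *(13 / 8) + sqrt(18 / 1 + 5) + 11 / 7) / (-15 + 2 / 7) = -725 / 824 - 7 *sqrt(23) / 103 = -1.21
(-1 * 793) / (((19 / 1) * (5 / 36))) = -28548 / 95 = -300.51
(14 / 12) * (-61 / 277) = -427 / 1662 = -0.26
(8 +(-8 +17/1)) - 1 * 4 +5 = 18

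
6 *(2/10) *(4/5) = 24/25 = 0.96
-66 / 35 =-1.89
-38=-38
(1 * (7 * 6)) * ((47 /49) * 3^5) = 68526 /7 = 9789.43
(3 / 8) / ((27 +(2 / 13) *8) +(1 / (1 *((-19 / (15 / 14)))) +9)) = 5187 / 514196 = 0.01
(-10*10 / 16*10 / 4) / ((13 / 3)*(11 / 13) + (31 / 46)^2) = -198375 / 52318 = -3.79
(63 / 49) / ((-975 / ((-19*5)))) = 57 / 455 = 0.13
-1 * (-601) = 601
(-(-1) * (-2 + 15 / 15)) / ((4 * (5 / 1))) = -1 / 20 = -0.05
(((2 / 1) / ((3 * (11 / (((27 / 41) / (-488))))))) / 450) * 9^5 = -59049 / 5502200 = -0.01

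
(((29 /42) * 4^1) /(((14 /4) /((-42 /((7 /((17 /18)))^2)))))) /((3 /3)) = -16762 /27783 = -0.60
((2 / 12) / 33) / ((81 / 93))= 31 / 5346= 0.01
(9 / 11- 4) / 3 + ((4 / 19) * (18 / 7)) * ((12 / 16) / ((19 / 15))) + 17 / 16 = 430207 / 1334256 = 0.32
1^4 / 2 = 1 / 2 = 0.50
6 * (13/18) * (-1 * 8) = -104/3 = -34.67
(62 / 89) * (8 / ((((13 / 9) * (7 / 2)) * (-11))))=-8928 / 89089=-0.10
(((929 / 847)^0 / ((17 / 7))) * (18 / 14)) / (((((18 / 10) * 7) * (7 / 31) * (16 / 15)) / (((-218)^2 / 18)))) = 9207775 / 19992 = 460.57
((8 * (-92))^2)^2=293434556416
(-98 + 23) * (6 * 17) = -7650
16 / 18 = 8 / 9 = 0.89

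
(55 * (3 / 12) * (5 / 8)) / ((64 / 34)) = 4675 / 1024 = 4.57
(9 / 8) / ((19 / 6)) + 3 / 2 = 1.86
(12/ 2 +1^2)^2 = 49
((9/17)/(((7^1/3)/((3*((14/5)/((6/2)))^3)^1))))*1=1176/2125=0.55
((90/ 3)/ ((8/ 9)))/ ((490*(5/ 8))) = 27/ 245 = 0.11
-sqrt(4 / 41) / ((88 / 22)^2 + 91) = -2 * sqrt(41) / 4387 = -0.00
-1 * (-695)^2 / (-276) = 1750.09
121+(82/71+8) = 9241/71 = 130.15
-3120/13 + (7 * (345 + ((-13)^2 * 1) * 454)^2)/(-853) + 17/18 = -748435989625/15354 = -48745342.56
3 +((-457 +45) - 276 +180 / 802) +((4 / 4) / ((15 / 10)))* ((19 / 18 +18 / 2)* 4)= -657.96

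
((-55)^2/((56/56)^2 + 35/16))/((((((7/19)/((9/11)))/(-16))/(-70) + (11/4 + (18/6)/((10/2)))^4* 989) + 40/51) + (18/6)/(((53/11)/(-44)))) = 23394624000000/3069895616662499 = 0.01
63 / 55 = 1.15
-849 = -849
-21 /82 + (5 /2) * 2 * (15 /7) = 6003 /574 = 10.46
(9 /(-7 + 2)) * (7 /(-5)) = 63 /25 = 2.52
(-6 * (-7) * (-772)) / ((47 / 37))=-1199688 / 47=-25525.28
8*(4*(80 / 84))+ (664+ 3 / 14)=29177 / 42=694.69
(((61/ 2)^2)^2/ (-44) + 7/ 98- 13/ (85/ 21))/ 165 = -2746530273/ 23038400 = -119.22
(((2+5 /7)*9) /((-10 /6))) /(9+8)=-513 /595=-0.86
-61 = -61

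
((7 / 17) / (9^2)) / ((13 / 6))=14 / 5967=0.00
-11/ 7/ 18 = -11/ 126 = -0.09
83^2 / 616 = 11.18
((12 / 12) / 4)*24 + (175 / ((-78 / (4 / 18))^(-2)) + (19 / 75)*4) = 1617013651 / 75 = 21560182.01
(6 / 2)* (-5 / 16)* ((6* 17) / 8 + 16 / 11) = -9375 / 704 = -13.32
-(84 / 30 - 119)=581 / 5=116.20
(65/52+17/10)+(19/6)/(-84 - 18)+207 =160588/765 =209.92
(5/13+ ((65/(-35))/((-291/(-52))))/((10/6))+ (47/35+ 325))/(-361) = -758491/838565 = -0.90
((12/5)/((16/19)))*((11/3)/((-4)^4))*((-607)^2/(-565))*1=-77005841/2892800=-26.62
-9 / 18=-1 / 2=-0.50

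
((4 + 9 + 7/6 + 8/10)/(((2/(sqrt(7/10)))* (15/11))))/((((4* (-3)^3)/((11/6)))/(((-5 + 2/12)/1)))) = 1575541* sqrt(70)/34992000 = 0.38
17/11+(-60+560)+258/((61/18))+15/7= 2723412/4697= 579.82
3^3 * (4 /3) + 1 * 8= 44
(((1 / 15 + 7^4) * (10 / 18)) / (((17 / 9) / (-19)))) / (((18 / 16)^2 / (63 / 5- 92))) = 17386796032 / 20655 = 841771.78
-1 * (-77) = 77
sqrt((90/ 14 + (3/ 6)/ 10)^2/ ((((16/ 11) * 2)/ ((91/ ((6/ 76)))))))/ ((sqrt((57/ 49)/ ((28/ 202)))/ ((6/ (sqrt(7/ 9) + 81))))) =-19047 * sqrt(202202)/ 238529680 + 4628421 * sqrt(28886)/ 238529680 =3.26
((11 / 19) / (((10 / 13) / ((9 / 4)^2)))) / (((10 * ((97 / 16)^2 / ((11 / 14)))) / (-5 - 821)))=-6.73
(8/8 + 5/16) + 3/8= 27/16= 1.69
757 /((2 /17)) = 12869 /2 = 6434.50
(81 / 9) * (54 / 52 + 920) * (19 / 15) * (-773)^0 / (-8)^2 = 1364979 / 8320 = 164.06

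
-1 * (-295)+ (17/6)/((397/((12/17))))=295.01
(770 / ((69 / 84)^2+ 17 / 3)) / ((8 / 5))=75.89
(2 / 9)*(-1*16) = -32 / 9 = -3.56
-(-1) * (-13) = -13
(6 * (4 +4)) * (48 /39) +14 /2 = 859 /13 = 66.08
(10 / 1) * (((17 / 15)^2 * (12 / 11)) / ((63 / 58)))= 134096 / 10395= 12.90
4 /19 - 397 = -7539 /19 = -396.79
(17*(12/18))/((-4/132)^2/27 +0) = 333234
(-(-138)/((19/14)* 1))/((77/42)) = 11592/209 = 55.46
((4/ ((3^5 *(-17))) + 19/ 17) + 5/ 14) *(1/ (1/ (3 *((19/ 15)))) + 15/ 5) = 85237/ 8505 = 10.02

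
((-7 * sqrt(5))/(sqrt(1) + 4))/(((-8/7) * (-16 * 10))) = -49 * sqrt(5)/6400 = -0.02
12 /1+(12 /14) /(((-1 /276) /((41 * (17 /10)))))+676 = -553036 /35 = -15801.03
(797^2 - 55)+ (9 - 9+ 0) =635154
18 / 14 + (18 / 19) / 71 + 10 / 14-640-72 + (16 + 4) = -930792 / 1349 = -689.99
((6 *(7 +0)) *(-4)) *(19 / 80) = -399 / 10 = -39.90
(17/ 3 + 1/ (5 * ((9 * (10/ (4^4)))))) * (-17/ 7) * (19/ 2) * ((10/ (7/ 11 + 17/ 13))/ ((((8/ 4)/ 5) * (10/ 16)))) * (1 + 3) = -518425336/ 43785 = -11840.25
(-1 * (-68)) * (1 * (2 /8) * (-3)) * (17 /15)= -289 /5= -57.80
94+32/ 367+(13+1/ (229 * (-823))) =7406941200/ 69167389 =107.09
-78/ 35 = -2.23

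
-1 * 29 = -29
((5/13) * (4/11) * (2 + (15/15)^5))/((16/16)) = 60/143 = 0.42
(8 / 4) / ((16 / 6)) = 3 / 4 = 0.75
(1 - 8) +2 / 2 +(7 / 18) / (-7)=-109 / 18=-6.06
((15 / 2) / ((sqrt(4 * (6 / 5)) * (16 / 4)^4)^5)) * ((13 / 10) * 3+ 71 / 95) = 22075 * sqrt(30) / 192528884070088704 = 0.00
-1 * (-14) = 14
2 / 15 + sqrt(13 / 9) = 1.34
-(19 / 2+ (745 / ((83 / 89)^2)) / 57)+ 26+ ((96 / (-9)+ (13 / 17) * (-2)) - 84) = -421550623 / 4450294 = -94.72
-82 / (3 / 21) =-574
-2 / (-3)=2 / 3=0.67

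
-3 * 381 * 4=-4572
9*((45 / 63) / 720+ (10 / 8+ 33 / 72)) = 1723 / 112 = 15.38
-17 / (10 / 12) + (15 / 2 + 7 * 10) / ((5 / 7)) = 88.10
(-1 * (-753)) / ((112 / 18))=121.02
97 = 97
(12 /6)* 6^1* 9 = 108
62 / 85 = 0.73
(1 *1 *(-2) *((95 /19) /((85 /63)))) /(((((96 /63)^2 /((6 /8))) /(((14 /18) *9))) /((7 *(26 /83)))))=-53093313 /1444864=-36.75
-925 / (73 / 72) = -66600 / 73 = -912.33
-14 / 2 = -7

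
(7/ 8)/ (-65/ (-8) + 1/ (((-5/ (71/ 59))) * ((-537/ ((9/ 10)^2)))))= 9240875/ 85811959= 0.11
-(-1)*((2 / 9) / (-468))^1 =-1 / 2106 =-0.00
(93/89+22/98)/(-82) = -2768/178801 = -0.02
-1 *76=-76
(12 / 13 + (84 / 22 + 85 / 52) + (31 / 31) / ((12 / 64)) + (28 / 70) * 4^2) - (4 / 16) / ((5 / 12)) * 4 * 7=11233 / 8580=1.31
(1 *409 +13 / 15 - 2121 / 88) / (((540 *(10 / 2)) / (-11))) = -509209 / 324000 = -1.57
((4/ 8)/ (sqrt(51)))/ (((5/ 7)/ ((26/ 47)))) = 91 * sqrt(51)/ 11985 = 0.05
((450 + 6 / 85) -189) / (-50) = -22191 / 4250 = -5.22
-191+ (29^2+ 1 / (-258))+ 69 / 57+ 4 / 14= 22355309 / 34314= 651.49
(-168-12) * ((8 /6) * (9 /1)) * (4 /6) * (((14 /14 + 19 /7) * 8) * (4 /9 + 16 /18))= -399360 /7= -57051.43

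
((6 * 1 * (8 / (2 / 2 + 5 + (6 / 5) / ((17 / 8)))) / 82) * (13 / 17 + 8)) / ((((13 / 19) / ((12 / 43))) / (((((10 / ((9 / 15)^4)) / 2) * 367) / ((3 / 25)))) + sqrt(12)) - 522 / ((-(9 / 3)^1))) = 820698582418155381250000 / 182646500842769448862495911 - 28299947738281250000000 * sqrt(3) / 547939502528308346587487733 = 0.00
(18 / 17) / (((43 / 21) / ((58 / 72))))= 0.42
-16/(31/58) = -928/31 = -29.94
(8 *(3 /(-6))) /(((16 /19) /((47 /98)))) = -893 /392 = -2.28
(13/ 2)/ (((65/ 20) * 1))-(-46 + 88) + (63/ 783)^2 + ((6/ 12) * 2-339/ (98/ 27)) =-98202973/ 741762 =-132.39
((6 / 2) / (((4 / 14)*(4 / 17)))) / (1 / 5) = 223.12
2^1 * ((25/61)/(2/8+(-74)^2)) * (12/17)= 480/4543097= 0.00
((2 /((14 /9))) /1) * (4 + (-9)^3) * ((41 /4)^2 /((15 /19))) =-13893465 /112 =-124048.79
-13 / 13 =-1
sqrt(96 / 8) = 2*sqrt(3) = 3.46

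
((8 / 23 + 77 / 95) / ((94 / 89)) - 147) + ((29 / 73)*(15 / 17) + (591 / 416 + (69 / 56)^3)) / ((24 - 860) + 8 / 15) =-532018674685334141833 / 3646270638164510720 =-145.91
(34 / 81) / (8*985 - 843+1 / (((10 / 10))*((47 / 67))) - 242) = 0.00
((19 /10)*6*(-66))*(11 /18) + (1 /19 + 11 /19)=-43621 /95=-459.17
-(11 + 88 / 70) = -12.26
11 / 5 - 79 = -384 / 5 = -76.80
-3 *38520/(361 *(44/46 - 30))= 11.02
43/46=0.93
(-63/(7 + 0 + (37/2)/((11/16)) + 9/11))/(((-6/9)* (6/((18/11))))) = 567/764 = 0.74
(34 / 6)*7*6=238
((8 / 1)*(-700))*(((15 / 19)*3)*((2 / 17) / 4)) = -126000 / 323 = -390.09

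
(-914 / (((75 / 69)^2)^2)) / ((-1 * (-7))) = -255774674 / 2734375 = -93.54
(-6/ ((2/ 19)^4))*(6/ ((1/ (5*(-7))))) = 10262778.75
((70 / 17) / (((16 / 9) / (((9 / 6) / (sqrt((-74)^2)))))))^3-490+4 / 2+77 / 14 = -3934586484767215 / 8154585137152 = -482.50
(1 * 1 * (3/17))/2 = 3/34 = 0.09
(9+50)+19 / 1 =78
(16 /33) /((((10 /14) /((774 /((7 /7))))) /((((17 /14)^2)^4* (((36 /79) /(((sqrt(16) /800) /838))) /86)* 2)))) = 3156669757201320 /715658867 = 4410858.17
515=515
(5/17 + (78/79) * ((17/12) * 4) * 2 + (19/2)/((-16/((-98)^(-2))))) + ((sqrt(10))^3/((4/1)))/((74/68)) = 85 * sqrt(10)/37 + 4739894227/412741504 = 18.75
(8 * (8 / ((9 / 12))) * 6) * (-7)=-3584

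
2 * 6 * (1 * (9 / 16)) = 27 / 4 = 6.75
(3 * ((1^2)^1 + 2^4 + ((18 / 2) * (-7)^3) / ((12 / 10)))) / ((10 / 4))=-15333 / 5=-3066.60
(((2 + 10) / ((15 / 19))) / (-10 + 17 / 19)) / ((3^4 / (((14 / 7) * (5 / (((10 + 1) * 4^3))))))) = -361 / 1233144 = -0.00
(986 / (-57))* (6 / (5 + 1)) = -986 / 57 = -17.30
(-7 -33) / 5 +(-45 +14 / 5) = -251 / 5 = -50.20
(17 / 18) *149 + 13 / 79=200341 / 1422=140.89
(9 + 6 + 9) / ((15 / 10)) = 16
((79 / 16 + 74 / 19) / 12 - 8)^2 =78021889 / 1478656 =52.77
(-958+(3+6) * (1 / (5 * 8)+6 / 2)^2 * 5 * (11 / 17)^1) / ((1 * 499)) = -3762061 / 2714560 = -1.39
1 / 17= 0.06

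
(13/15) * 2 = 26/15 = 1.73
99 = 99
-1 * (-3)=3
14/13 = 1.08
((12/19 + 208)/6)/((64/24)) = 13.04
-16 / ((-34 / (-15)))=-120 / 17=-7.06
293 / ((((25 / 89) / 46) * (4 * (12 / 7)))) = 4198397 / 600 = 6997.33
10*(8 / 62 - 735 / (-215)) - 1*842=-1075096 / 1333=-806.52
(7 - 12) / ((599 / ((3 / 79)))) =-15 / 47321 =-0.00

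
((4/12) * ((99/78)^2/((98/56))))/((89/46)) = 16698/105287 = 0.16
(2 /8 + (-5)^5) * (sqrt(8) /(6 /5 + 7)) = -62495 * sqrt(2) /82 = -1077.82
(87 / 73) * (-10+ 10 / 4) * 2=-17.88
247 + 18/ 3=253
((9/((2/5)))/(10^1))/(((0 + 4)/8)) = 9/2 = 4.50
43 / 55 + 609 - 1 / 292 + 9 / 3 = 9841221 / 16060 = 612.78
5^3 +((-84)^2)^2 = 49787261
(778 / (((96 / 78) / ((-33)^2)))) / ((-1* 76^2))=-119.18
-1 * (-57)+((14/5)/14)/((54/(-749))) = 14641/270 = 54.23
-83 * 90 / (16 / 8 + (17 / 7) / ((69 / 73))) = -3608010 / 2207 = -1634.80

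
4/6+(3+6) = 29/3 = 9.67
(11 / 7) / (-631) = -11 / 4417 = -0.00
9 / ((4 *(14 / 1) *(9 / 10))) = 5 / 28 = 0.18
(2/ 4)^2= 1/ 4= 0.25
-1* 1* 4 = -4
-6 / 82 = -3 / 41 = -0.07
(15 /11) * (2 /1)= 30 /11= 2.73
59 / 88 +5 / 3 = 617 / 264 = 2.34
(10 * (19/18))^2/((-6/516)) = -776150/81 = -9582.10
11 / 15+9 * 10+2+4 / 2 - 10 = 1271 / 15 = 84.73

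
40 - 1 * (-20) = 60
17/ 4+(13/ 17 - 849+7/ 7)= -842.99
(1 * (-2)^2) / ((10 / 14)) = 28 / 5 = 5.60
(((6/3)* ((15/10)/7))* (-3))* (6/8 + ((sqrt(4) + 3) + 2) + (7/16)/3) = -1137/112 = -10.15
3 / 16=0.19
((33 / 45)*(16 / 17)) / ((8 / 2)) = 44 / 255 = 0.17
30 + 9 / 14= 429 / 14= 30.64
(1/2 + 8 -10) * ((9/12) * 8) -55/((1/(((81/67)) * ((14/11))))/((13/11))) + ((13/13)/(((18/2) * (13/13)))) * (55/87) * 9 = -6949306/64119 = -108.38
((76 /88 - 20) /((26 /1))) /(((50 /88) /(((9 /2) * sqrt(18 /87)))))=-3789 * sqrt(174) /18850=-2.65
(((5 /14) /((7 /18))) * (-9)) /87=-135 /1421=-0.10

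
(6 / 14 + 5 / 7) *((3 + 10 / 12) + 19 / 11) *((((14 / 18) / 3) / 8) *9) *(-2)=-367 / 99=-3.71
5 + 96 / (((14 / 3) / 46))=6659 / 7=951.29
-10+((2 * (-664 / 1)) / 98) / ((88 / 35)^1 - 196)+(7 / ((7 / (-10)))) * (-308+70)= 28087700 / 11851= 2370.07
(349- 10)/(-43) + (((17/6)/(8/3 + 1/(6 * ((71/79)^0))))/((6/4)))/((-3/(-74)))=3313/387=8.56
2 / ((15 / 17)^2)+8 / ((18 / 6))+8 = 2978 / 225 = 13.24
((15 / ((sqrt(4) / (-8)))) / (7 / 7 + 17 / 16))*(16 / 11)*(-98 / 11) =501760 / 1331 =376.98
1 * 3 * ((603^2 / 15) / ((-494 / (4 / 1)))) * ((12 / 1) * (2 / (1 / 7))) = -122172624 / 1235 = -98925.20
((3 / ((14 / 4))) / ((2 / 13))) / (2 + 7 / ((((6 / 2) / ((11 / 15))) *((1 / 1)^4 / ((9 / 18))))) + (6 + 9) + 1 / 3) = 3510 / 11459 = 0.31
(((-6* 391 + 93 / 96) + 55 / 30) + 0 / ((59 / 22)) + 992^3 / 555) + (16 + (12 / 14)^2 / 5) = 1528643160341 / 870240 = 1756576.53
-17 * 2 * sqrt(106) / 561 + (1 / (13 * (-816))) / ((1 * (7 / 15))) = -2 * sqrt(106) / 33-5 / 24752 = -0.62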